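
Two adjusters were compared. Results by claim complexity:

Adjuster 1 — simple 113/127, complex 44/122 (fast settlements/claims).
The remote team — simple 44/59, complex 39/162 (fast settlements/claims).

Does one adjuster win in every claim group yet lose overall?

Simple: Adjuster 1 113/127 = 89.0%, the remote team 44/59 = 74.6% → Adjuster 1
Complex: Adjuster 1 44/122 = 36.1%, the remote team 39/162 = 24.1% → Adjuster 1
Overall: Adjuster 1 157/249 = 63.1%, the remote team 83/221 = 37.6% → Adjuster 1
Adjuster 1 wins overall and in every claim group — no reversal.

No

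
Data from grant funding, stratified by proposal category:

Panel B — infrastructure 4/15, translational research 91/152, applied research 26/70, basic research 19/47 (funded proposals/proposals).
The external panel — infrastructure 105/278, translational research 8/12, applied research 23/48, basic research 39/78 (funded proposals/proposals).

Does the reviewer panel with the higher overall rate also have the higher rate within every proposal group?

Infrastructure: Panel B 4/15 = 26.7%, the external panel 105/278 = 37.8% → the external panel
Translational research: Panel B 91/152 = 59.9%, the external panel 8/12 = 66.7% → the external panel
Applied research: Panel B 26/70 = 37.1%, the external panel 23/48 = 47.9% → the external panel
Basic research: Panel B 19/47 = 40.4%, the external panel 39/78 = 50.0% → the external panel
Overall: Panel B 140/284 = 49.3%, the external panel 175/416 = 42.1% → Panel B
The external panel wins each proposal group but Panel B wins overall — the comparison reverses. The external panel's proposals skew toward infrastructure, which has a lower base rate.

No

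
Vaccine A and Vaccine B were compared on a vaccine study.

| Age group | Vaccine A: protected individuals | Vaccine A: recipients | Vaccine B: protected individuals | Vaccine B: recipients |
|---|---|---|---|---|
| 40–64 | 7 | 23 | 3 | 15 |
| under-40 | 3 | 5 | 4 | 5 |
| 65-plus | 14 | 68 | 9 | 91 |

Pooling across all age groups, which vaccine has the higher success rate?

Vaccine A

40–64: Vaccine A 7/23 = 30.4%, Vaccine B 3/15 = 20.0% → Vaccine A
Under-40: Vaccine A 3/5 = 60.0%, Vaccine B 4/5 = 80.0% → Vaccine B
65-plus: Vaccine A 14/68 = 20.6%, Vaccine B 9/91 = 9.9% → Vaccine A
Overall: Vaccine A 24/96 = 25.0%, Vaccine B 16/111 = 14.4% → Vaccine A
(Neither sweeps every age group, but Vaccine A has the higher pooled rate.)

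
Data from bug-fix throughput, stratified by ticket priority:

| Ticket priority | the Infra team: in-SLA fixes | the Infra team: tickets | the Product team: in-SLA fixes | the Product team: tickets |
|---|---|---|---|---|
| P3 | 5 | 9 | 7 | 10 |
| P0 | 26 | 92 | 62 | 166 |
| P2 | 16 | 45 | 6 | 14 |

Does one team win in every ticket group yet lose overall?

No

P3: the Infra team 5/9 = 55.6%, the Product team 7/10 = 70.0% → the Product team
P0: the Infra team 26/92 = 28.3%, the Product team 62/166 = 37.3% → the Product team
P2: the Infra team 16/45 = 35.6%, the Product team 6/14 = 42.9% → the Product team
Overall: the Infra team 47/146 = 32.2%, the Product team 75/190 = 39.5% → the Product team
The Product team wins overall and in every ticket group — no reversal.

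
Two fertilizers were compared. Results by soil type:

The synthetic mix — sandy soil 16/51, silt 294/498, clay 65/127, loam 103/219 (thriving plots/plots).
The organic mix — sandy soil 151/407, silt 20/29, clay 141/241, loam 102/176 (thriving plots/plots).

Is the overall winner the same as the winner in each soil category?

No

Sandy soil: the synthetic mix 16/51 = 31.4%, the organic mix 151/407 = 37.1% → the organic mix
Silt: the synthetic mix 294/498 = 59.0%, the organic mix 20/29 = 69.0% → the organic mix
Clay: the synthetic mix 65/127 = 51.2%, the organic mix 141/241 = 58.5% → the organic mix
Loam: the synthetic mix 103/219 = 47.0%, the organic mix 102/176 = 58.0% → the organic mix
Overall: the synthetic mix 478/895 = 53.4%, the organic mix 414/853 = 48.5% → the synthetic mix
The organic mix wins each soil group but the synthetic mix wins overall — the comparison reverses. The organic mix's plots skew toward sandy soil, which has a lower base rate.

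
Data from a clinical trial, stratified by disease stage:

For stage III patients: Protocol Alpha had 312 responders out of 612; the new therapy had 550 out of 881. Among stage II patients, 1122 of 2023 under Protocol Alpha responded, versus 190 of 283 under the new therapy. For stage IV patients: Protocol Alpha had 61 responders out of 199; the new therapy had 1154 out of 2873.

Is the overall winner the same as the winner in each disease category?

No

Stage III: Protocol Alpha 312/612 = 51.0%, the new therapy 550/881 = 62.4% → the new therapy
Stage II: Protocol Alpha 1122/2023 = 55.5%, the new therapy 190/283 = 67.1% → the new therapy
Stage IV: Protocol Alpha 61/199 = 30.7%, the new therapy 1154/2873 = 40.2% → the new therapy
Overall: Protocol Alpha 1495/2834 = 52.8%, the new therapy 1894/4037 = 46.9% → Protocol Alpha
The new therapy wins each disease group but Protocol Alpha wins overall — the comparison reverses. The new therapy's patients skew toward stage IV, which has a lower base rate.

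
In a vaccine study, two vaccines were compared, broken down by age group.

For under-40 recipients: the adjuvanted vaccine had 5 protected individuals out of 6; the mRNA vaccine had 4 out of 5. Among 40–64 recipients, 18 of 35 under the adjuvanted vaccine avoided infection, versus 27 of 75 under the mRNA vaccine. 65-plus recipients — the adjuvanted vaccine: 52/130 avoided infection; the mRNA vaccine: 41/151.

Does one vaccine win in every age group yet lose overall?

No

Under-40: the adjuvanted vaccine 5/6 = 83.3%, the mRNA vaccine 4/5 = 80.0% → the adjuvanted vaccine
40–64: the adjuvanted vaccine 18/35 = 51.4%, the mRNA vaccine 27/75 = 36.0% → the adjuvanted vaccine
65-plus: the adjuvanted vaccine 52/130 = 40.0%, the mRNA vaccine 41/151 = 27.2% → the adjuvanted vaccine
Overall: the adjuvanted vaccine 75/171 = 43.9%, the mRNA vaccine 72/231 = 31.2% → the adjuvanted vaccine
The adjuvanted vaccine wins overall and in every age group — no reversal.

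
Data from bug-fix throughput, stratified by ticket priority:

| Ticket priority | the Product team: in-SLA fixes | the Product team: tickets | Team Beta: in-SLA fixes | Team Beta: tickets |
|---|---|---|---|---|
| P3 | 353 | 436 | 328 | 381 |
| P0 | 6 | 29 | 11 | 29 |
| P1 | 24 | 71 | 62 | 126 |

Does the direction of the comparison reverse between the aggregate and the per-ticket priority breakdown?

No

P3: the Product team 353/436 = 81.0%, Team Beta 328/381 = 86.1% → Team Beta
P0: the Product team 6/29 = 20.7%, Team Beta 11/29 = 37.9% → Team Beta
P1: the Product team 24/71 = 33.8%, Team Beta 62/126 = 49.2% → Team Beta
Overall: the Product team 383/536 = 71.5%, Team Beta 401/536 = 74.8% → Team Beta
Team Beta wins overall and in every ticket group — no reversal.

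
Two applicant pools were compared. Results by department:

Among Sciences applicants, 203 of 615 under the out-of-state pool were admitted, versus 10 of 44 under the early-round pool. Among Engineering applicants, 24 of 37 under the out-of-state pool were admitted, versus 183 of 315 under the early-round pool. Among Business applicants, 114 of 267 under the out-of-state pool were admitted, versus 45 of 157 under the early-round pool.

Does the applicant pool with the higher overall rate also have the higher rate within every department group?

Sciences: the out-of-state pool 203/615 = 33.0%, the early-round pool 10/44 = 22.7% → the out-of-state pool
Engineering: the out-of-state pool 24/37 = 64.9%, the early-round pool 183/315 = 58.1% → the out-of-state pool
Business: the out-of-state pool 114/267 = 42.7%, the early-round pool 45/157 = 28.7% → the out-of-state pool
Overall: the out-of-state pool 341/919 = 37.1%, the early-round pool 238/516 = 46.1% → the early-round pool
The out-of-state pool wins each department group but the early-round pool wins overall — the comparison reverses. The out-of-state pool's applicants skew toward Sciences, which has a lower base rate.

No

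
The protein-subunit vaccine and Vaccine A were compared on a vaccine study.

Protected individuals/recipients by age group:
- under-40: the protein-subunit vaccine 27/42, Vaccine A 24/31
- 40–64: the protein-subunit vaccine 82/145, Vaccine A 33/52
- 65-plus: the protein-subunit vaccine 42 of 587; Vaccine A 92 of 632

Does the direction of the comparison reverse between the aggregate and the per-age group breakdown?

Under-40: the protein-subunit vaccine 27/42 = 64.3%, Vaccine A 24/31 = 77.4% → Vaccine A
40–64: the protein-subunit vaccine 82/145 = 56.6%, Vaccine A 33/52 = 63.5% → Vaccine A
65-plus: the protein-subunit vaccine 42/587 = 7.2%, Vaccine A 92/632 = 14.6% → Vaccine A
Overall: the protein-subunit vaccine 151/774 = 19.5%, Vaccine A 149/715 = 20.8% → Vaccine A
Vaccine A wins overall and in every age group — no reversal.

No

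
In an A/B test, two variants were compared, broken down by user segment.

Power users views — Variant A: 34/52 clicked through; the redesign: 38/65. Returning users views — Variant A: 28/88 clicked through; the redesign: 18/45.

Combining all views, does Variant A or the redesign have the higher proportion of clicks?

Power users: Variant A 34/52 = 65.4%, the redesign 38/65 = 58.5% → Variant A
Returning users: Variant A 28/88 = 31.8%, the redesign 18/45 = 40.0% → the redesign
Overall: Variant A 62/140 = 44.3%, the redesign 56/110 = 50.9% → the redesign
(Neither sweeps every user group, but the redesign has the higher pooled rate.)

the redesign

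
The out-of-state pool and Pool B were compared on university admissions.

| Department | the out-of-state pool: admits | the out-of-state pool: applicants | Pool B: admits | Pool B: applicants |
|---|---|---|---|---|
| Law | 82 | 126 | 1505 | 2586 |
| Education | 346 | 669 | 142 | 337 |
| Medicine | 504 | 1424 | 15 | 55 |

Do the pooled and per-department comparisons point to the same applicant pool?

No

Law: the out-of-state pool 82/126 = 65.1%, Pool B 1505/2586 = 58.2% → the out-of-state pool
Education: the out-of-state pool 346/669 = 51.7%, Pool B 142/337 = 42.1% → the out-of-state pool
Medicine: the out-of-state pool 504/1424 = 35.4%, Pool B 15/55 = 27.3% → the out-of-state pool
Overall: the out-of-state pool 932/2219 = 42.0%, Pool B 1662/2978 = 55.8% → Pool B
The out-of-state pool wins each department group but Pool B wins overall — the comparison reverses. The out-of-state pool's applicants skew toward Medicine, which has a lower base rate.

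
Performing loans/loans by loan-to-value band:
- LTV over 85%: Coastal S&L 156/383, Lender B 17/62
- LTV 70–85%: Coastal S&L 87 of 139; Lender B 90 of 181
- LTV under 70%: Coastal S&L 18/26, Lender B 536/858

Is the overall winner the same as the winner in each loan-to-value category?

No

LTV over 85%: Coastal S&L 156/383 = 40.7%, Lender B 17/62 = 27.4% → Coastal S&L
LTV 70–85%: Coastal S&L 87/139 = 62.6%, Lender B 90/181 = 49.7% → Coastal S&L
LTV under 70%: Coastal S&L 18/26 = 69.2%, Lender B 536/858 = 62.5% → Coastal S&L
Overall: Coastal S&L 261/548 = 47.6%, Lender B 643/1101 = 58.4% → Lender B
Coastal S&L wins each loan-to-value group but Lender B wins overall — the comparison reverses. Coastal S&L's loans skew toward LTV over 85%, which has a lower base rate.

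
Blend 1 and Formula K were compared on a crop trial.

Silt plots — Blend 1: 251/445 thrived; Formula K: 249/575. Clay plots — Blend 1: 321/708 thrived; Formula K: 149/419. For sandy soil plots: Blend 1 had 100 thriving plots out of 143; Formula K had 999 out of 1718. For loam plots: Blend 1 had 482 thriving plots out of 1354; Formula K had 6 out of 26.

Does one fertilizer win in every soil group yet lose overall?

Yes

Silt: Blend 1 251/445 = 56.4%, Formula K 249/575 = 43.3% → Blend 1
Clay: Blend 1 321/708 = 45.3%, Formula K 149/419 = 35.6% → Blend 1
Sandy soil: Blend 1 100/143 = 69.9%, Formula K 999/1718 = 58.1% → Blend 1
Loam: Blend 1 482/1354 = 35.6%, Formula K 6/26 = 23.1% → Blend 1
Overall: Blend 1 1154/2650 = 43.5%, Formula K 1403/2738 = 51.2% → Formula K
Blend 1 wins each soil group but Formula K wins overall — the comparison reverses. Blend 1's plots skew toward loam, which has a lower base rate.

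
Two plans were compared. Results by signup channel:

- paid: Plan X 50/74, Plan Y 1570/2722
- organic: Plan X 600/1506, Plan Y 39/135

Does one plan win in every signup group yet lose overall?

Paid: Plan X 50/74 = 67.6%, Plan Y 1570/2722 = 57.7% → Plan X
Organic: Plan X 600/1506 = 39.8%, Plan Y 39/135 = 28.9% → Plan X
Overall: Plan X 650/1580 = 41.1%, Plan Y 1609/2857 = 56.3% → Plan Y
Plan X wins each signup group but Plan Y wins overall — the comparison reverses. Plan X's customers skew toward organic, which has a lower base rate.

Yes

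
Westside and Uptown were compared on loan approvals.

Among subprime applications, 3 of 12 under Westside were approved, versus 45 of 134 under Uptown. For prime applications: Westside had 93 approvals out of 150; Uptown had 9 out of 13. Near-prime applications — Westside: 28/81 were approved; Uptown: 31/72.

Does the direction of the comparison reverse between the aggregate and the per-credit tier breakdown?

Subprime: Westside 3/12 = 25.0%, Uptown 45/134 = 33.6% → Uptown
Prime: Westside 93/150 = 62.0%, Uptown 9/13 = 69.2% → Uptown
Near-prime: Westside 28/81 = 34.6%, Uptown 31/72 = 43.1% → Uptown
Overall: Westside 124/243 = 51.0%, Uptown 85/219 = 38.8% → Westside
Uptown wins each credit group but Westside wins overall — the comparison reverses. Uptown's applications skew toward subprime, which has a lower base rate.

Yes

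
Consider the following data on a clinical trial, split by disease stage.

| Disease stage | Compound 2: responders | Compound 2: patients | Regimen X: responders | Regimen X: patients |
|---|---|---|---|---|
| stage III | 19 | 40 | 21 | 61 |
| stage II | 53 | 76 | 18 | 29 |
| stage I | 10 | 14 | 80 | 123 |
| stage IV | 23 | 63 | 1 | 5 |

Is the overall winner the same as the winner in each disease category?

No

Stage III: Compound 2 19/40 = 47.5%, Regimen X 21/61 = 34.4% → Compound 2
Stage II: Compound 2 53/76 = 69.7%, Regimen X 18/29 = 62.1% → Compound 2
Stage I: Compound 2 10/14 = 71.4%, Regimen X 80/123 = 65.0% → Compound 2
Stage IV: Compound 2 23/63 = 36.5%, Regimen X 1/5 = 20.0% → Compound 2
Overall: Compound 2 105/193 = 54.4%, Regimen X 120/218 = 55.0% → Regimen X
Compound 2 wins each disease group but Regimen X wins overall — the comparison reverses. Compound 2's patients skew toward stage IV, which has a lower base rate.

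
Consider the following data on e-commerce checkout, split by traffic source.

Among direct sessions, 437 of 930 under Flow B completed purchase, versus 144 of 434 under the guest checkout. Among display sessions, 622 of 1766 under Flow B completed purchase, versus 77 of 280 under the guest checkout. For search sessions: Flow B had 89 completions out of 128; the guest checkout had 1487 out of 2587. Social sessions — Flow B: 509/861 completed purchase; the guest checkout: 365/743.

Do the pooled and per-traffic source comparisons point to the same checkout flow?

Direct: Flow B 437/930 = 47.0%, the guest checkout 144/434 = 33.2% → Flow B
Display: Flow B 622/1766 = 35.2%, the guest checkout 77/280 = 27.5% → Flow B
Search: Flow B 89/128 = 69.5%, the guest checkout 1487/2587 = 57.5% → Flow B
Social: Flow B 509/861 = 59.1%, the guest checkout 365/743 = 49.1% → Flow B
Overall: Flow B 1657/3685 = 45.0%, the guest checkout 2073/4044 = 51.3% → the guest checkout
Flow B wins each traffic group but the guest checkout wins overall — the comparison reverses. Flow B's sessions skew toward display, which has a lower base rate.

No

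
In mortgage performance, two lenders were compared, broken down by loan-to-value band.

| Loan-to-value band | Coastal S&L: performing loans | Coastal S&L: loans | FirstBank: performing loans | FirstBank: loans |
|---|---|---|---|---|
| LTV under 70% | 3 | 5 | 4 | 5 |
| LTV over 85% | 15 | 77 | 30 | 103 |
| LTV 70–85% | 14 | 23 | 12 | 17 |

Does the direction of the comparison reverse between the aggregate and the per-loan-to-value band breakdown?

LTV under 70%: Coastal S&L 3/5 = 60.0%, FirstBank 4/5 = 80.0% → FirstBank
LTV over 85%: Coastal S&L 15/77 = 19.5%, FirstBank 30/103 = 29.1% → FirstBank
LTV 70–85%: Coastal S&L 14/23 = 60.9%, FirstBank 12/17 = 70.6% → FirstBank
Overall: Coastal S&L 32/105 = 30.5%, FirstBank 46/125 = 36.8% → FirstBank
FirstBank wins overall and in every loan-to-value group — no reversal.

No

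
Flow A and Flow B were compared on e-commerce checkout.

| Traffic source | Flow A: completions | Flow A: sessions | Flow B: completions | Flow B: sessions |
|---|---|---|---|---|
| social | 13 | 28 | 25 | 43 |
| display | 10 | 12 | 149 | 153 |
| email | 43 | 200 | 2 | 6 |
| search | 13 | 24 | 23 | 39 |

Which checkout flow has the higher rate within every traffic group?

Social: Flow A 13/28 = 46.4%, Flow B 25/43 = 58.1% → Flow B
Display: Flow A 10/12 = 83.3%, Flow B 149/153 = 97.4% → Flow B
Email: Flow A 43/200 = 21.5%, Flow B 2/6 = 33.3% → Flow B
Search: Flow A 13/24 = 54.2%, Flow B 23/39 = 59.0% → Flow B
Flow B has the higher rate in all 4 groups.

Flow B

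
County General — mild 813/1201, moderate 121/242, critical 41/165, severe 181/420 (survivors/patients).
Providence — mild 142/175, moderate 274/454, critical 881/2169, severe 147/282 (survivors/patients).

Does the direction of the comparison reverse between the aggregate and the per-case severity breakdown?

Yes

Mild: County General 813/1201 = 67.7%, Providence 142/175 = 81.1% → Providence
Moderate: County General 121/242 = 50.0%, Providence 274/454 = 60.4% → Providence
Critical: County General 41/165 = 24.8%, Providence 881/2169 = 40.6% → Providence
Severe: County General 181/420 = 43.1%, Providence 147/282 = 52.1% → Providence
Overall: County General 1156/2028 = 57.0%, Providence 1444/3080 = 46.9% → County General
Providence wins each case group but County General wins overall — the comparison reverses. Providence's patients skew toward critical, which has a lower base rate.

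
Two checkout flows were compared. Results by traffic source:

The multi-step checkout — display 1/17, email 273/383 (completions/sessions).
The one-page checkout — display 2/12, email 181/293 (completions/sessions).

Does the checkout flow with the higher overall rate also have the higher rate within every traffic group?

No

Display: the multi-step checkout 1/17 = 5.9%, the one-page checkout 2/12 = 16.7% → the one-page checkout
Email: the multi-step checkout 273/383 = 71.3%, the one-page checkout 181/293 = 61.8% → the multi-step checkout
Overall: the multi-step checkout 274/400 = 68.5%, the one-page checkout 183/305 = 60.0% → the multi-step checkout
Neither sweeps: the multi-step checkout wins 1 of 2 groups, the one-page checkout wins 1. The multi-step checkout wins overall but not every group — no Simpson reversal.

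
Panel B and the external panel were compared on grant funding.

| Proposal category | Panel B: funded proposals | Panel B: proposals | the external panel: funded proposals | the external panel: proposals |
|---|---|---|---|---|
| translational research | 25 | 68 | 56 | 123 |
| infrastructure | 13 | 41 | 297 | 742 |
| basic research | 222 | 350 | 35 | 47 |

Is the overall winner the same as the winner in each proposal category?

Translational research: Panel B 25/68 = 36.8%, the external panel 56/123 = 45.5% → the external panel
Infrastructure: Panel B 13/41 = 31.7%, the external panel 297/742 = 40.0% → the external panel
Basic research: Panel B 222/350 = 63.4%, the external panel 35/47 = 74.5% → the external panel
Overall: Panel B 260/459 = 56.6%, the external panel 388/912 = 42.5% → Panel B
The external panel wins each proposal group but Panel B wins overall — the comparison reverses. The external panel's proposals skew toward infrastructure, which has a lower base rate.

No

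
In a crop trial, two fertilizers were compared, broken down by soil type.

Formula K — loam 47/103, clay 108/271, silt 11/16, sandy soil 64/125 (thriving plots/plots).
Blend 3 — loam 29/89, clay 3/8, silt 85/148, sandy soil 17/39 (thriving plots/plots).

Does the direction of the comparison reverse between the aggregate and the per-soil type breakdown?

Yes

Loam: Formula K 47/103 = 45.6%, Blend 3 29/89 = 32.6% → Formula K
Clay: Formula K 108/271 = 39.9%, Blend 3 3/8 = 37.5% → Formula K
Silt: Formula K 11/16 = 68.8%, Blend 3 85/148 = 57.4% → Formula K
Sandy soil: Formula K 64/125 = 51.2%, Blend 3 17/39 = 43.6% → Formula K
Overall: Formula K 230/515 = 44.7%, Blend 3 134/284 = 47.2% → Blend 3
Formula K wins each soil group but Blend 3 wins overall — the comparison reverses. Formula K's plots skew toward clay, which has a lower base rate.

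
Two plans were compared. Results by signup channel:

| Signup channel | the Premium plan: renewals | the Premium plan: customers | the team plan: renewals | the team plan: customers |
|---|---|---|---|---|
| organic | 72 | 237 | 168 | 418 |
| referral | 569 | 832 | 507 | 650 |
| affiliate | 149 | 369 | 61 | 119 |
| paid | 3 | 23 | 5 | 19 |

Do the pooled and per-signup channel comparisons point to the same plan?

Organic: the Premium plan 72/237 = 30.4%, the team plan 168/418 = 40.2% → the team plan
Referral: the Premium plan 569/832 = 68.4%, the team plan 507/650 = 78.0% → the team plan
Affiliate: the Premium plan 149/369 = 40.4%, the team plan 61/119 = 51.3% → the team plan
Paid: the Premium plan 3/23 = 13.0%, the team plan 5/19 = 26.3% → the team plan
Overall: the Premium plan 793/1461 = 54.3%, the team plan 741/1206 = 61.4% → the team plan
The team plan wins overall and in every signup group — no reversal.

Yes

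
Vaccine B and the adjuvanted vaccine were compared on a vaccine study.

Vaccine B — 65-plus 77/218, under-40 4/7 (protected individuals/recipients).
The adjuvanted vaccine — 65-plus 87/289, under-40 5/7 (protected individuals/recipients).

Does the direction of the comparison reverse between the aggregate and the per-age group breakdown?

No

65-plus: Vaccine B 77/218 = 35.3%, the adjuvanted vaccine 87/289 = 30.1% → Vaccine B
Under-40: Vaccine B 4/7 = 57.1%, the adjuvanted vaccine 5/7 = 71.4% → the adjuvanted vaccine
Overall: Vaccine B 81/225 = 36.0%, the adjuvanted vaccine 92/296 = 31.1% → Vaccine B
Neither sweeps: Vaccine B wins 1 of 2 groups, the adjuvanted vaccine wins 1. Vaccine B wins overall but not every group — no Simpson reversal.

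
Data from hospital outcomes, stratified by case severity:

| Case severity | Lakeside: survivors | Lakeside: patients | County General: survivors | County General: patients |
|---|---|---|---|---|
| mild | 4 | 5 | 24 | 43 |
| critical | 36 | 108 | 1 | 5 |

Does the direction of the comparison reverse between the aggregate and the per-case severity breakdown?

Mild: Lakeside 4/5 = 80.0%, County General 24/43 = 55.8% → Lakeside
Critical: Lakeside 36/108 = 33.3%, County General 1/5 = 20.0% → Lakeside
Overall: Lakeside 40/113 = 35.4%, County General 25/48 = 52.1% → County General
Lakeside wins each case group but County General wins overall — the comparison reverses. Lakeside's patients skew toward critical, which has a lower base rate.

Yes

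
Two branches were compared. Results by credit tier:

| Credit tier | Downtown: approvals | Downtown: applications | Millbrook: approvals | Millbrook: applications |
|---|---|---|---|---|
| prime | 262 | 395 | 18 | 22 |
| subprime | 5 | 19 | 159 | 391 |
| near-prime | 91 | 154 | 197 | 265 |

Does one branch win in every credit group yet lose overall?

Yes

Prime: Downtown 262/395 = 66.3%, Millbrook 18/22 = 81.8% → Millbrook
Subprime: Downtown 5/19 = 26.3%, Millbrook 159/391 = 40.7% → Millbrook
Near-prime: Downtown 91/154 = 59.1%, Millbrook 197/265 = 74.3% → Millbrook
Overall: Downtown 358/568 = 63.0%, Millbrook 374/678 = 55.2% → Downtown
Millbrook wins each credit group but Downtown wins overall — the comparison reverses. Millbrook's applications skew toward subprime, which has a lower base rate.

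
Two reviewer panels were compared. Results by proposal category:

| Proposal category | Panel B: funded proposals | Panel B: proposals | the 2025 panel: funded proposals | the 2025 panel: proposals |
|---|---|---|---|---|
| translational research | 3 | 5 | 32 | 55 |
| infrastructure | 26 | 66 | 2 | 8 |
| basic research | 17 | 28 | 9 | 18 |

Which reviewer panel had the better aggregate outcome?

the 2025 panel

Translational research: Panel B 3/5 = 60.0%, the 2025 panel 32/55 = 58.2% → Panel B
Infrastructure: Panel B 26/66 = 39.4%, the 2025 panel 2/8 = 25.0% → Panel B
Basic research: Panel B 17/28 = 60.7%, the 2025 panel 9/18 = 50.0% → Panel B
Overall: Panel B 46/99 = 46.5%, the 2025 panel 43/81 = 53.1% → the 2025 panel
(Panel B wins every proposal group but the 2025 panel wins overall — Panel B's proposals skew toward the low-rate infrastructure group.)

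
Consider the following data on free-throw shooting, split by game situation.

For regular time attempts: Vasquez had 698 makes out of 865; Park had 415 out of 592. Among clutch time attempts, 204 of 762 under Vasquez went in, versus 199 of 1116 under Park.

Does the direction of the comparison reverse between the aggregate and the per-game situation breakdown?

No

Regular time: Vasquez 698/865 = 80.7%, Park 415/592 = 70.1% → Vasquez
Clutch time: Vasquez 204/762 = 26.8%, Park 199/1116 = 17.8% → Vasquez
Overall: Vasquez 902/1627 = 55.4%, Park 614/1708 = 35.9% → Vasquez
Vasquez wins overall and in every game group — no reversal.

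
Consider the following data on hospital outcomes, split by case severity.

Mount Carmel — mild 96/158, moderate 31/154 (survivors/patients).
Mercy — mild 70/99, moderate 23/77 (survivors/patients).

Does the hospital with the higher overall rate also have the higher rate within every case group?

Yes

Mild: Mount Carmel 96/158 = 60.8%, Mercy 70/99 = 70.7% → Mercy
Moderate: Mount Carmel 31/154 = 20.1%, Mercy 23/77 = 29.9% → Mercy
Overall: Mount Carmel 127/312 = 40.7%, Mercy 93/176 = 52.8% → Mercy
Mercy wins overall and in every case group — no reversal.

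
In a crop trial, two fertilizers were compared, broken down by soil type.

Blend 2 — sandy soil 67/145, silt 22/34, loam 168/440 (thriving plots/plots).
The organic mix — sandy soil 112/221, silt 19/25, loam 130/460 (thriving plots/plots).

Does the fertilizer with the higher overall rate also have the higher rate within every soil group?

Sandy soil: Blend 2 67/145 = 46.2%, the organic mix 112/221 = 50.7% → the organic mix
Silt: Blend 2 22/34 = 64.7%, the organic mix 19/25 = 76.0% → the organic mix
Loam: Blend 2 168/440 = 38.2%, the organic mix 130/460 = 28.3% → Blend 2
Overall: Blend 2 257/619 = 41.5%, the organic mix 261/706 = 37.0% → Blend 2
Neither sweeps: Blend 2 wins 1 of 3 groups, the organic mix wins 2. Blend 2 wins overall but not every group — no Simpson reversal.

No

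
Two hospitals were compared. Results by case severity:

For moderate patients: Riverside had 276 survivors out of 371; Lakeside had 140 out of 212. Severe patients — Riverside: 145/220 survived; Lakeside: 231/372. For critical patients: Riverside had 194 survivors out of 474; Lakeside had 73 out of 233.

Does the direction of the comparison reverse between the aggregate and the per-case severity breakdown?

No

Moderate: Riverside 276/371 = 74.4%, Lakeside 140/212 = 66.0% → Riverside
Severe: Riverside 145/220 = 65.9%, Lakeside 231/372 = 62.1% → Riverside
Critical: Riverside 194/474 = 40.9%, Lakeside 73/233 = 31.3% → Riverside
Overall: Riverside 615/1065 = 57.7%, Lakeside 444/817 = 54.3% → Riverside
Riverside wins overall and in every case group — no reversal.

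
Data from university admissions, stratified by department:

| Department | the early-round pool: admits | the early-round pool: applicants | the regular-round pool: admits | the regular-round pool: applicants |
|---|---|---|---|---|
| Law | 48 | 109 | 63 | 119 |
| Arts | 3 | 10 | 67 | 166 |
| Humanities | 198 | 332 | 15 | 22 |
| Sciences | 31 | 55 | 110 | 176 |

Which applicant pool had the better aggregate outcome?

Law: the early-round pool 48/109 = 44.0%, the regular-round pool 63/119 = 52.9% → the regular-round pool
Arts: the early-round pool 3/10 = 30.0%, the regular-round pool 67/166 = 40.4% → the regular-round pool
Humanities: the early-round pool 198/332 = 59.6%, the regular-round pool 15/22 = 68.2% → the regular-round pool
Sciences: the early-round pool 31/55 = 56.4%, the regular-round pool 110/176 = 62.5% → the regular-round pool
Overall: the early-round pool 280/506 = 55.3%, the regular-round pool 255/483 = 52.8% → the early-round pool
(The regular-round pool wins every department group but the early-round pool wins overall — the regular-round pool's applicants skew toward the low-rate Arts group.)

the early-round pool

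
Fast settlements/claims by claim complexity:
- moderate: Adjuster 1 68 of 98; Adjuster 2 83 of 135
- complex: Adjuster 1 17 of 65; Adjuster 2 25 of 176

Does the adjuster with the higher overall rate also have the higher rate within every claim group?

Yes

Moderate: Adjuster 1 68/98 = 69.4%, Adjuster 2 83/135 = 61.5% → Adjuster 1
Complex: Adjuster 1 17/65 = 26.2%, Adjuster 2 25/176 = 14.2% → Adjuster 1
Overall: Adjuster 1 85/163 = 52.1%, Adjuster 2 108/311 = 34.7% → Adjuster 1
Adjuster 1 wins overall and in every claim group — no reversal.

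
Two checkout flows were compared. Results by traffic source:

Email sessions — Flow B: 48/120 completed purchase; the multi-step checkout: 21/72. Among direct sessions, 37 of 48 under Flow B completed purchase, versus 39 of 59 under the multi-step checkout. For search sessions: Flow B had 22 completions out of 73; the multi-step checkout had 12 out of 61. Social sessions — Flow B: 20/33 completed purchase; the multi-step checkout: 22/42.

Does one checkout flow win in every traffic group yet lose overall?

No

Email: Flow B 48/120 = 40.0%, the multi-step checkout 21/72 = 29.2% → Flow B
Direct: Flow B 37/48 = 77.1%, the multi-step checkout 39/59 = 66.1% → Flow B
Search: Flow B 22/73 = 30.1%, the multi-step checkout 12/61 = 19.7% → Flow B
Social: Flow B 20/33 = 60.6%, the multi-step checkout 22/42 = 52.4% → Flow B
Overall: Flow B 127/274 = 46.4%, the multi-step checkout 94/234 = 40.2% → Flow B
Flow B wins overall and in every traffic group — no reversal.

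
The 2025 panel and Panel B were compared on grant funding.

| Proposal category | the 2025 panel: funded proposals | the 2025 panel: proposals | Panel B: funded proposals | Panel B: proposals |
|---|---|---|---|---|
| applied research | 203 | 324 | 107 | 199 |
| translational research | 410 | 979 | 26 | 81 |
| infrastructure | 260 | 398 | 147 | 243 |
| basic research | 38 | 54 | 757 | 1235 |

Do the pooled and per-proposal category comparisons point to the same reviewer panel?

No

Applied research: the 2025 panel 203/324 = 62.7%, Panel B 107/199 = 53.8% → the 2025 panel
Translational research: the 2025 panel 410/979 = 41.9%, Panel B 26/81 = 32.1% → the 2025 panel
Infrastructure: the 2025 panel 260/398 = 65.3%, Panel B 147/243 = 60.5% → the 2025 panel
Basic research: the 2025 panel 38/54 = 70.4%, Panel B 757/1235 = 61.3% → the 2025 panel
Overall: the 2025 panel 911/1755 = 51.9%, Panel B 1037/1758 = 59.0% → Panel B
The 2025 panel wins each proposal group but Panel B wins overall — the comparison reverses. The 2025 panel's proposals skew toward translational research, which has a lower base rate.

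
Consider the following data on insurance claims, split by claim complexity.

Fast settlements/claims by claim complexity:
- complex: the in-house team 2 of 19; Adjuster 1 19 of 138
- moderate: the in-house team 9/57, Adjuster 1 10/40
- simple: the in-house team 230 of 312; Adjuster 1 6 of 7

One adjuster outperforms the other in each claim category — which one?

Adjuster 1

Complex: the in-house team 2/19 = 10.5%, Adjuster 1 19/138 = 13.8% → Adjuster 1
Moderate: the in-house team 9/57 = 15.8%, Adjuster 1 10/40 = 25.0% → Adjuster 1
Simple: the in-house team 230/312 = 73.7%, Adjuster 1 6/7 = 85.7% → Adjuster 1
Adjuster 1 has the higher rate in all 3 groups.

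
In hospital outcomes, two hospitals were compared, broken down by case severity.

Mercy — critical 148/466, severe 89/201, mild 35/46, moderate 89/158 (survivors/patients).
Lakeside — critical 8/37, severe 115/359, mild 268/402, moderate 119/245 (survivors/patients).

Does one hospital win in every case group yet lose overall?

Critical: Mercy 148/466 = 31.8%, Lakeside 8/37 = 21.6% → Mercy
Severe: Mercy 89/201 = 44.3%, Lakeside 115/359 = 32.0% → Mercy
Mild: Mercy 35/46 = 76.1%, Lakeside 268/402 = 66.7% → Mercy
Moderate: Mercy 89/158 = 56.3%, Lakeside 119/245 = 48.6% → Mercy
Overall: Mercy 361/871 = 41.4%, Lakeside 510/1043 = 48.9% → Lakeside
Mercy wins each case group but Lakeside wins overall — the comparison reverses. Mercy's patients skew toward critical, which has a lower base rate.

Yes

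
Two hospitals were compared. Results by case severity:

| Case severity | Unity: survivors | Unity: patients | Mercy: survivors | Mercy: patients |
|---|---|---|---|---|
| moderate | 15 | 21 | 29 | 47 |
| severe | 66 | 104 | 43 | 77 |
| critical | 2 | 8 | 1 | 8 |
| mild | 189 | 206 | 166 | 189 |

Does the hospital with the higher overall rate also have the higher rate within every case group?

Yes

Moderate: Unity 15/21 = 71.4%, Mercy 29/47 = 61.7% → Unity
Severe: Unity 66/104 = 63.5%, Mercy 43/77 = 55.8% → Unity
Critical: Unity 2/8 = 25.0%, Mercy 1/8 = 12.5% → Unity
Mild: Unity 189/206 = 91.7%, Mercy 166/189 = 87.8% → Unity
Overall: Unity 272/339 = 80.2%, Mercy 239/321 = 74.5% → Unity
Unity wins overall and in every case group — no reversal.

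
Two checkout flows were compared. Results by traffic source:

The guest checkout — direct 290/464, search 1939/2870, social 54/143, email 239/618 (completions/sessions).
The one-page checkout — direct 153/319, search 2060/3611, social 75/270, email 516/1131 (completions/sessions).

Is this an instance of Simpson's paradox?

Direct: the guest checkout 290/464 = 62.5%, the one-page checkout 153/319 = 48.0% → the guest checkout
Search: the guest checkout 1939/2870 = 67.6%, the one-page checkout 2060/3611 = 57.0% → the guest checkout
Social: the guest checkout 54/143 = 37.8%, the one-page checkout 75/270 = 27.8% → the guest checkout
Email: the guest checkout 239/618 = 38.7%, the one-page checkout 516/1131 = 45.6% → the one-page checkout
Overall: the guest checkout 2522/4095 = 61.6%, the one-page checkout 2804/5331 = 52.6% → the guest checkout
Neither sweeps: the guest checkout wins 3 of 4 groups, the one-page checkout wins 1. The guest checkout wins overall but not every group — no Simpson reversal.

No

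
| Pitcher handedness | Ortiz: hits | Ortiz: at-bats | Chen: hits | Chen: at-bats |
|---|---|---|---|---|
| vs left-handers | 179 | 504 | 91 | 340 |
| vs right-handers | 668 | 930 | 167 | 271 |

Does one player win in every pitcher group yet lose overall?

No

Vs left-handers: Ortiz 179/504 = 35.5%, Chen 91/340 = 26.8% → Ortiz
Vs right-handers: Ortiz 668/930 = 71.8%, Chen 167/271 = 61.6% → Ortiz
Overall: Ortiz 847/1434 = 59.1%, Chen 258/611 = 42.2% → Ortiz
Ortiz wins overall and in every pitcher group — no reversal.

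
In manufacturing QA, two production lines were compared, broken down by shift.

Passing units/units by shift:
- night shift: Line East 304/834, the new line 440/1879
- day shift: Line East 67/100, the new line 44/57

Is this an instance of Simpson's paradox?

No

Night shift: Line East 304/834 = 36.5%, the new line 440/1879 = 23.4% → Line East
Day shift: Line East 67/100 = 67.0%, the new line 44/57 = 77.2% → the new line
Overall: Line East 371/934 = 39.7%, the new line 484/1936 = 25.0% → Line East
Neither sweeps: Line East wins 1 of 2 groups, the new line wins 1. Line East wins overall but not every group — no Simpson reversal.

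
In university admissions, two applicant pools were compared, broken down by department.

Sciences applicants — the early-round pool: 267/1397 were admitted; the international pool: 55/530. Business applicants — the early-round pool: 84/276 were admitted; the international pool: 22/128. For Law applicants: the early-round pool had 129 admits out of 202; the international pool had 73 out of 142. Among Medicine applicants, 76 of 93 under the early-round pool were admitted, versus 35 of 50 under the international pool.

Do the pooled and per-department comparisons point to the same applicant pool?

Yes

Sciences: the early-round pool 267/1397 = 19.1%, the international pool 55/530 = 10.4% → the early-round pool
Business: the early-round pool 84/276 = 30.4%, the international pool 22/128 = 17.2% → the early-round pool
Law: the early-round pool 129/202 = 63.9%, the international pool 73/142 = 51.4% → the early-round pool
Medicine: the early-round pool 76/93 = 81.7%, the international pool 35/50 = 70.0% → the early-round pool
Overall: the early-round pool 556/1968 = 28.3%, the international pool 185/850 = 21.8% → the early-round pool
The early-round pool wins overall and in every department group — no reversal.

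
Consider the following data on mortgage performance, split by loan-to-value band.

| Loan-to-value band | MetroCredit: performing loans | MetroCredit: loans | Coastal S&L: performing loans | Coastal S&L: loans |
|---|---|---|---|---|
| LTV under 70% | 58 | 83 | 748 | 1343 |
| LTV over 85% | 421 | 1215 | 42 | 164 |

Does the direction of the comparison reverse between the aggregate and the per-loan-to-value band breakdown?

Yes

LTV under 70%: MetroCredit 58/83 = 69.9%, Coastal S&L 748/1343 = 55.7% → MetroCredit
LTV over 85%: MetroCredit 421/1215 = 34.7%, Coastal S&L 42/164 = 25.6% → MetroCredit
Overall: MetroCredit 479/1298 = 36.9%, Coastal S&L 790/1507 = 52.4% → Coastal S&L
MetroCredit wins each loan-to-value group but Coastal S&L wins overall — the comparison reverses. MetroCredit's loans skew toward LTV over 85%, which has a lower base rate.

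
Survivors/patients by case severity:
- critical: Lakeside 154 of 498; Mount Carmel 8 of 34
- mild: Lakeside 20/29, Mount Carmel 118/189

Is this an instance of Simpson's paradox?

Critical: Lakeside 154/498 = 30.9%, Mount Carmel 8/34 = 23.5% → Lakeside
Mild: Lakeside 20/29 = 69.0%, Mount Carmel 118/189 = 62.4% → Lakeside
Overall: Lakeside 174/527 = 33.0%, Mount Carmel 126/223 = 56.5% → Mount Carmel
Lakeside wins each case group but Mount Carmel wins overall — the comparison reverses. Lakeside's patients skew toward critical, which has a lower base rate.

Yes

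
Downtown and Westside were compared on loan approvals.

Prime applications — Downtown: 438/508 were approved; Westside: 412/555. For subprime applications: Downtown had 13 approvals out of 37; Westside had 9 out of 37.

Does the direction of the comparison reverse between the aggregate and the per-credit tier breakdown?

Prime: Downtown 438/508 = 86.2%, Westside 412/555 = 74.2% → Downtown
Subprime: Downtown 13/37 = 35.1%, Westside 9/37 = 24.3% → Downtown
Overall: Downtown 451/545 = 82.8%, Westside 421/592 = 71.1% → Downtown
Downtown wins overall and in every credit group — no reversal.

No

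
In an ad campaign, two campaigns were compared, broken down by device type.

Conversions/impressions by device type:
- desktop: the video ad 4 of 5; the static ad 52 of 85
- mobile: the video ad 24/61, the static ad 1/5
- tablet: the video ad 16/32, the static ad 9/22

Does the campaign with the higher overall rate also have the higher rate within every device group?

Desktop: the video ad 4/5 = 80.0%, the static ad 52/85 = 61.2% → the video ad
Mobile: the video ad 24/61 = 39.3%, the static ad 1/5 = 20.0% → the video ad
Tablet: the video ad 16/32 = 50.0%, the static ad 9/22 = 40.9% → the video ad
Overall: the video ad 44/98 = 44.9%, the static ad 62/112 = 55.4% → the static ad
The video ad wins each device group but the static ad wins overall — the comparison reverses. The video ad's impressions skew toward mobile, which has a lower base rate.

No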